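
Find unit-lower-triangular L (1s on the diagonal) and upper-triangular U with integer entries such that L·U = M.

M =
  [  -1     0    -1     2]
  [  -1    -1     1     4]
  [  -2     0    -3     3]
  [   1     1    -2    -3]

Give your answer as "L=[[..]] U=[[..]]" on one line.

  r1 -= 1·r0 → [0,-1,2,2]
  r2 -= 2·r0 → [0,0,-1,-1]
  r3 -= -1·r0 → [0,1,-3,-1]
  r2 -= 0·r1 → [0,0,-1,-1]
  r3 -= -1·r1 → [0,0,-1,1]
  r3 -= 1·r2 → [0,0,0,2]

L=[[1,0,0,0],[1,1,0,0],[2,0,1,0],[-1,-1,1,1]] U=[[-1,0,-1,2],[0,-1,2,2],[0,0,-1,-1],[0,0,0,2]]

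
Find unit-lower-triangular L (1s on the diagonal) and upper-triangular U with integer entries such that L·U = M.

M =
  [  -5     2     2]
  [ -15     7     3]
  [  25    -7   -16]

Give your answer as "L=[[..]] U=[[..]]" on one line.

L=[[1,0,0],[3,1,0],[-5,3,1]] U=[[-5,2,2],[0,1,-3],[0,0,3]]

  r1 -= 3·r0 → [0,1,-3]
  r2 -= -5·r0 → [0,3,-6]
  r2 -= 3·r1 → [0,0,3]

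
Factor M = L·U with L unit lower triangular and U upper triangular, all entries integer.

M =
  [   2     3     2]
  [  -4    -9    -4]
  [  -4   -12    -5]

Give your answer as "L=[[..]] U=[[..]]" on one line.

L=[[1,0,0],[-2,1,0],[-2,2,1]] U=[[2,3,2],[0,-3,0],[0,0,-1]]

  R1 -= -2·R0 → [0,-3,0]
  R2 -= -2·R0 → [0,-6,-1]
  R2 -= 2·R1 → [0,0,-1]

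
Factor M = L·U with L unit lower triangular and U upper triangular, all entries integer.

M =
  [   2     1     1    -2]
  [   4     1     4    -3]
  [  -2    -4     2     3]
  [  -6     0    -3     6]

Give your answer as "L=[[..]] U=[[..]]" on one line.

  row1 -= 2·row0 → [0,-1,2,1]
  row2 -= -1·row0 → [0,-3,3,1]
  row3 -= -3·row0 → [0,3,0,0]
  row2 -= 3·row1 → [0,0,-3,-2]
  row3 -= -3·row1 → [0,0,6,3]
  row3 -= -2·row2 → [0,0,0,-1]

L=[[1,0,0,0],[2,1,0,0],[-1,3,1,0],[-3,-3,-2,1]] U=[[2,1,1,-2],[0,-1,2,1],[0,0,-3,-2],[0,0,0,-1]]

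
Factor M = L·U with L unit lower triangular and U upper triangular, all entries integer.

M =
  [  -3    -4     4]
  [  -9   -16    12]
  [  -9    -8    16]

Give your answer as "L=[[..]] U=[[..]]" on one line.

L=[[1,0,0],[3,1,0],[3,-1,1]] U=[[-3,-4,4],[0,-4,0],[0,0,4]]

  row1 -= 3·row0 → [0,-4,0]
  row2 -= 3·row0 → [0,4,4]
  row2 -= -1·row1 → [0,0,4]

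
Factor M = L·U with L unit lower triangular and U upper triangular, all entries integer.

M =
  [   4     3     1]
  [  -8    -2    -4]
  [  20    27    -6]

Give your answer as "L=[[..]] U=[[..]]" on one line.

  row1 -= -2·row0 → [0,4,-2]
  row2 -= 5·row0 → [0,12,-11]
  row2 -= 3·row1 → [0,0,-5]

L=[[1,0,0],[-2,1,0],[5,3,1]] U=[[4,3,1],[0,4,-2],[0,0,-5]]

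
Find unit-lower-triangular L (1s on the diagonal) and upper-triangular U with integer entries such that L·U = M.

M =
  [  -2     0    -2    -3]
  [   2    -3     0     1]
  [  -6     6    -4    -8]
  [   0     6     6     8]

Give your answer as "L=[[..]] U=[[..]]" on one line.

  r1 -= -1·r0 → [0,-3,-2,-2]
  r2 -= 3·r0 → [0,6,2,1]
  r3 -= 0·r0 → [0,6,6,8]
  r2 -= -2·r1 → [0,0,-2,-3]
  r3 -= -2·r1 → [0,0,2,4]
  r3 -= -1·r2 → [0,0,0,1]

L=[[1,0,0,0],[-1,1,0,0],[3,-2,1,0],[0,-2,-1,1]] U=[[-2,0,-2,-3],[0,-3,-2,-2],[0,0,-2,-3],[0,0,0,1]]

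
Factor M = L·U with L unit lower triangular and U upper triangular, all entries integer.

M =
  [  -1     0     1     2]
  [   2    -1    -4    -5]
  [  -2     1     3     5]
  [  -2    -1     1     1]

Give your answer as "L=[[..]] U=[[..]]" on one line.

  row1 -= -2·row0 → [0,-1,-2,-1]
  row2 -= 2·row0 → [0,1,1,1]
  row3 -= 2·row0 → [0,-1,-1,-3]
  row2 -= -1·row1 → [0,0,-1,0]
  row3 -= 1·row1 → [0,0,1,-2]
  row3 -= -1·row2 → [0,0,0,-2]

L=[[1,0,0,0],[-2,1,0,0],[2,-1,1,0],[2,1,-1,1]] U=[[-1,0,1,2],[0,-1,-2,-1],[0,0,-1,0],[0,0,0,-2]]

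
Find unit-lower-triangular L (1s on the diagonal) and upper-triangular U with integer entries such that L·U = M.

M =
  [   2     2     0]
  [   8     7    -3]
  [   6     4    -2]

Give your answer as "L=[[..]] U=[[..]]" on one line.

  R1 -= 4·R0 → [0,-1,-3]
  R2 -= 3·R0 → [0,-2,-2]
  R2 -= 2·R1 → [0,0,4]

L=[[1,0,0],[4,1,0],[3,2,1]] U=[[2,2,0],[0,-1,-3],[0,0,4]]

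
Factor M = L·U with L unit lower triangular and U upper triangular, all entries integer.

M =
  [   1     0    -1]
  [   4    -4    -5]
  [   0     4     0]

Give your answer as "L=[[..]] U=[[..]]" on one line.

L=[[1,0,0],[4,1,0],[0,-1,1]] U=[[1,0,-1],[0,-4,-1],[0,0,-1]]

  r1 -= 4·r0 → [0,-4,-1]
  r2 -= 0·r0 → [0,4,0]
  r2 -= -1·r1 → [0,0,-1]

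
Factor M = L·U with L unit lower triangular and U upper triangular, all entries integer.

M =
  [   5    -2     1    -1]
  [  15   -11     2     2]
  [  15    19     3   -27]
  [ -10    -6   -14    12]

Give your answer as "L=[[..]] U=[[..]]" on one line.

  row1 -= 3·row0 → [0,-5,-1,5]
  row2 -= 3·row0 → [0,25,0,-24]
  row3 -= -2·row0 → [0,-10,-12,10]
  row2 -= -5·row1 → [0,0,-5,1]
  row3 -= 2·row1 → [0,0,-10,0]
  row3 -= 2·row2 → [0,0,0,-2]

L=[[1,0,0,0],[3,1,0,0],[3,-5,1,0],[-2,2,2,1]] U=[[5,-2,1,-1],[0,-5,-1,5],[0,0,-5,1],[0,0,0,-2]]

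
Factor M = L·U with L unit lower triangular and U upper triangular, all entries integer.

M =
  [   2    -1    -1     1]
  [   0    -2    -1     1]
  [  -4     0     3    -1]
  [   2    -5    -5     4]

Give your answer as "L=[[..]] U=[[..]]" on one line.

  row1 -= 0·row0 → [0,-2,-1,1]
  row2 -= -2·row0 → [0,-2,1,1]
  row3 -= 1·row0 → [0,-4,-4,3]
  row2 -= 1·row1 → [0,0,2,0]
  row3 -= 2·row1 → [0,0,-2,1]
  row3 -= -1·row2 → [0,0,0,1]

L=[[1,0,0,0],[0,1,0,0],[-2,1,1,0],[1,2,-1,1]] U=[[2,-1,-1,1],[0,-2,-1,1],[0,0,2,0],[0,0,0,1]]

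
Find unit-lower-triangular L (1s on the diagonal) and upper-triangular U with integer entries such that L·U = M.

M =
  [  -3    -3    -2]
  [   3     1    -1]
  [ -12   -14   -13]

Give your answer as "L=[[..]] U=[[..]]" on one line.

L=[[1,0,0],[-1,1,0],[4,1,1]] U=[[-3,-3,-2],[0,-2,-3],[0,0,-2]]

  R1 -= -1·R0 → [0,-2,-3]
  R2 -= 4·R0 → [0,-2,-5]
  R2 -= 1·R1 → [0,0,-2]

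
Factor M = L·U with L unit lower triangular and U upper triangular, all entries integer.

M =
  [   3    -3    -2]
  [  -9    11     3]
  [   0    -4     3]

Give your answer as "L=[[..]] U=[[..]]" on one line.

  R1 -= -3·R0 → [0,2,-3]
  R2 -= 0·R0 → [0,-4,3]
  R2 -= -2·R1 → [0,0,-3]

L=[[1,0,0],[-3,1,0],[0,-2,1]] U=[[3,-3,-2],[0,2,-3],[0,0,-3]]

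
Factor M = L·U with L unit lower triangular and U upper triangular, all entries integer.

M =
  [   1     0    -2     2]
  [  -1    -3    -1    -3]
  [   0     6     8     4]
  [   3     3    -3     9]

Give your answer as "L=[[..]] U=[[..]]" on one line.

L=[[1,0,0,0],[-1,1,0,0],[0,-2,1,0],[3,-1,0,1]] U=[[1,0,-2,2],[0,-3,-3,-1],[0,0,2,2],[0,0,0,2]]

  R1 -= -1·R0 → [0,-3,-3,-1]
  R2 -= 0·R0 → [0,6,8,4]
  R3 -= 3·R0 → [0,3,3,3]
  R2 -= -2·R1 → [0,0,2,2]
  R3 -= -1·R1 → [0,0,0,2]
  R3 -= 0·R2 → [0,0,0,2]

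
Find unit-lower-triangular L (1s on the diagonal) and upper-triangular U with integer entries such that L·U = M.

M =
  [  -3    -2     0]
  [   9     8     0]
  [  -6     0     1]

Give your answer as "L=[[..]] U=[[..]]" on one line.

L=[[1,0,0],[-3,1,0],[2,2,1]] U=[[-3,-2,0],[0,2,0],[0,0,1]]

  row1 -= -3·row0 → [0,2,0]
  row2 -= 2·row0 → [0,4,1]
  row2 -= 2·row1 → [0,0,1]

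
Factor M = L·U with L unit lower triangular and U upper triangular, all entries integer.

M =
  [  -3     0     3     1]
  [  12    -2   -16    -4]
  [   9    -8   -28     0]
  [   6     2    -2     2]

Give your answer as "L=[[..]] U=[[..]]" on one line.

  R1 -= -4·R0 → [0,-2,-4,0]
  R2 -= -3·R0 → [0,-8,-19,3]
  R3 -= -2·R0 → [0,2,4,4]
  R2 -= 4·R1 → [0,0,-3,3]
  R3 -= -1·R1 → [0,0,0,4]
  R3 -= 0·R2 → [0,0,0,4]

L=[[1,0,0,0],[-4,1,0,0],[-3,4,1,0],[-2,-1,0,1]] U=[[-3,0,3,1],[0,-2,-4,0],[0,0,-3,3],[0,0,0,4]]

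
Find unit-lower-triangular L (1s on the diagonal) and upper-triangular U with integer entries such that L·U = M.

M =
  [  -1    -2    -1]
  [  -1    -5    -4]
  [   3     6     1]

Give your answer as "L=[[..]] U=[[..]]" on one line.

  R1 -= 1·R0 → [0,-3,-3]
  R2 -= -3·R0 → [0,0,-2]
  R2 -= 0·R1 → [0,0,-2]

L=[[1,0,0],[1,1,0],[-3,0,1]] U=[[-1,-2,-1],[0,-3,-3],[0,0,-2]]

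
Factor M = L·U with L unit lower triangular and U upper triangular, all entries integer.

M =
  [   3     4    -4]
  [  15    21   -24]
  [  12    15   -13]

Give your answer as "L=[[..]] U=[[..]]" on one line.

  r1 -= 5·r0 → [0,1,-4]
  r2 -= 4·r0 → [0,-1,3]
  r2 -= -1·r1 → [0,0,-1]

L=[[1,0,0],[5,1,0],[4,-1,1]] U=[[3,4,-4],[0,1,-4],[0,0,-1]]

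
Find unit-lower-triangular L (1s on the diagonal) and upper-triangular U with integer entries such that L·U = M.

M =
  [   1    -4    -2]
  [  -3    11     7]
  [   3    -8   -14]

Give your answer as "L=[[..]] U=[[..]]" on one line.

  R1 -= -3·R0 → [0,-1,1]
  R2 -= 3·R0 → [0,4,-8]
  R2 -= -4·R1 → [0,0,-4]

L=[[1,0,0],[-3,1,0],[3,-4,1]] U=[[1,-4,-2],[0,-1,1],[0,0,-4]]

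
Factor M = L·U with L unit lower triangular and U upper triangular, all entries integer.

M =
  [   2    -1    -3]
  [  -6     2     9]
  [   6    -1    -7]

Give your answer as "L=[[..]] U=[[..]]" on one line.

L=[[1,0,0],[-3,1,0],[3,-2,1]] U=[[2,-1,-3],[0,-1,0],[0,0,2]]

  r1 -= -3·r0 → [0,-1,0]
  r2 -= 3·r0 → [0,2,2]
  r2 -= -2·r1 → [0,0,2]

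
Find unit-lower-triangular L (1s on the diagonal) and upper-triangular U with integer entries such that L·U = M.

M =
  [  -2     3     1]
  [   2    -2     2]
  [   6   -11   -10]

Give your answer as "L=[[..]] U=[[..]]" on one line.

  row1 -= -1·row0 → [0,1,3]
  row2 -= -3·row0 → [0,-2,-7]
  row2 -= -2·row1 → [0,0,-1]

L=[[1,0,0],[-1,1,0],[-3,-2,1]] U=[[-2,3,1],[0,1,3],[0,0,-1]]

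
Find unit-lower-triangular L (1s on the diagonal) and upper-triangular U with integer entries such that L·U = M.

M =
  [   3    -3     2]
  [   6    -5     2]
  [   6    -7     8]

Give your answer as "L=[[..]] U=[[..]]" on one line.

  r1 -= 2·r0 → [0,1,-2]
  r2 -= 2·r0 → [0,-1,4]
  r2 -= -1·r1 → [0,0,2]

L=[[1,0,0],[2,1,0],[2,-1,1]] U=[[3,-3,2],[0,1,-2],[0,0,2]]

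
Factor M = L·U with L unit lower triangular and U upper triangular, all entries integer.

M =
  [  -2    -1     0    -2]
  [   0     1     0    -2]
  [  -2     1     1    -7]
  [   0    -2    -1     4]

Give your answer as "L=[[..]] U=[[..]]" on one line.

L=[[1,0,0,0],[0,1,0,0],[1,2,1,0],[0,-2,-1,1]] U=[[-2,-1,0,-2],[0,1,0,-2],[0,0,1,-1],[0,0,0,-1]]

  row1 -= 0·row0 → [0,1,0,-2]
  row2 -= 1·row0 → [0,2,1,-5]
  row3 -= 0·row0 → [0,-2,-1,4]
  row2 -= 2·row1 → [0,0,1,-1]
  row3 -= -2·row1 → [0,0,-1,0]
  row3 -= -1·row2 → [0,0,0,-1]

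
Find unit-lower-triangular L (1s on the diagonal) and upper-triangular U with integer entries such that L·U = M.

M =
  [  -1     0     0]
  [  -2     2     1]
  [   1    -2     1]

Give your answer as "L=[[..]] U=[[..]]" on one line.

L=[[1,0,0],[2,1,0],[-1,-1,1]] U=[[-1,0,0],[0,2,1],[0,0,2]]

  r1 -= 2·r0 → [0,2,1]
  r2 -= -1·r0 → [0,-2,1]
  r2 -= -1·r1 → [0,0,2]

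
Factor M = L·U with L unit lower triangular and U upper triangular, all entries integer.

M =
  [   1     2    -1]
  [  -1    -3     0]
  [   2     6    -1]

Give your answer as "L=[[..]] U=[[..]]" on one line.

L=[[1,0,0],[-1,1,0],[2,-2,1]] U=[[1,2,-1],[0,-1,-1],[0,0,-1]]

  row1 -= -1·row0 → [0,-1,-1]
  row2 -= 2·row0 → [0,2,1]
  row2 -= -2·row1 → [0,0,-1]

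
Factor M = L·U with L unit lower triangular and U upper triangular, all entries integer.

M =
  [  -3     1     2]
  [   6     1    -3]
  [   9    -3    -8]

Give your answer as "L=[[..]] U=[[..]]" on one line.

L=[[1,0,0],[-2,1,0],[-3,0,1]] U=[[-3,1,2],[0,3,1],[0,0,-2]]

  R1 -= -2·R0 → [0,3,1]
  R2 -= -3·R0 → [0,0,-2]
  R2 -= 0·R1 → [0,0,-2]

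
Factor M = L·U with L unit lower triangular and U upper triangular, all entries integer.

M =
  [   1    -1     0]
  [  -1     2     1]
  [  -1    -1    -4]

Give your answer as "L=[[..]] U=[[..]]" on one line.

L=[[1,0,0],[-1,1,0],[-1,-2,1]] U=[[1,-1,0],[0,1,1],[0,0,-2]]

  r1 -= -1·r0 → [0,1,1]
  r2 -= -1·r0 → [0,-2,-4]
  r2 -= -2·r1 → [0,0,-2]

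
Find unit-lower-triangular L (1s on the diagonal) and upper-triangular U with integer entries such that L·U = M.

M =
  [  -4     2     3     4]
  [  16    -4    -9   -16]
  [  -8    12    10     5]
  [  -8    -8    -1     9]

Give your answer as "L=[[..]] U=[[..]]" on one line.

  row1 -= -4·row0 → [0,4,3,0]
  row2 -= 2·row0 → [0,8,4,-3]
  row3 -= 2·row0 → [0,-12,-7,1]
  row2 -= 2·row1 → [0,0,-2,-3]
  row3 -= -3·row1 → [0,0,2,1]
  row3 -= -1·row2 → [0,0,0,-2]

L=[[1,0,0,0],[-4,1,0,0],[2,2,1,0],[2,-3,-1,1]] U=[[-4,2,3,4],[0,4,3,0],[0,0,-2,-3],[0,0,0,-2]]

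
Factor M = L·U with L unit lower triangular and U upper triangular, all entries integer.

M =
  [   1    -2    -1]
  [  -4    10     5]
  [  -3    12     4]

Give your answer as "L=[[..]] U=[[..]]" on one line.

L=[[1,0,0],[-4,1,0],[-3,3,1]] U=[[1,-2,-1],[0,2,1],[0,0,-2]]

  R1 -= -4·R0 → [0,2,1]
  R2 -= -3·R0 → [0,6,1]
  R2 -= 3·R1 → [0,0,-2]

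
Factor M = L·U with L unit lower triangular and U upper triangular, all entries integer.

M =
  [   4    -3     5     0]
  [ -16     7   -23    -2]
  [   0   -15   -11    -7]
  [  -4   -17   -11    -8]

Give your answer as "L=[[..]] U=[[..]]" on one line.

  R1 -= -4·R0 → [0,-5,-3,-2]
  R2 -= 0·R0 → [0,-15,-11,-7]
  R3 -= -1·R0 → [0,-20,-6,-8]
  R2 -= 3·R1 → [0,0,-2,-1]
  R3 -= 4·R1 → [0,0,6,0]
  R3 -= -3·R2 → [0,0,0,-3]

L=[[1,0,0,0],[-4,1,0,0],[0,3,1,0],[-1,4,-3,1]] U=[[4,-3,5,0],[0,-5,-3,-2],[0,0,-2,-1],[0,0,0,-3]]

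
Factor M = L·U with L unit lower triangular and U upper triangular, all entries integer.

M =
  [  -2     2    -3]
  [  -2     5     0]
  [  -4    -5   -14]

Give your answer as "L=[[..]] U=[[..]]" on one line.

L=[[1,0,0],[1,1,0],[2,-3,1]] U=[[-2,2,-3],[0,3,3],[0,0,1]]

  R1 -= 1·R0 → [0,3,3]
  R2 -= 2·R0 → [0,-9,-8]
  R2 -= -3·R1 → [0,0,1]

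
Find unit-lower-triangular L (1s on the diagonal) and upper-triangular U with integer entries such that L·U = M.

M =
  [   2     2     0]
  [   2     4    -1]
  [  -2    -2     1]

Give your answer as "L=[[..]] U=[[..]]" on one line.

  row1 -= 1·row0 → [0,2,-1]
  row2 -= -1·row0 → [0,0,1]
  row2 -= 0·row1 → [0,0,1]

L=[[1,0,0],[1,1,0],[-1,0,1]] U=[[2,2,0],[0,2,-1],[0,0,1]]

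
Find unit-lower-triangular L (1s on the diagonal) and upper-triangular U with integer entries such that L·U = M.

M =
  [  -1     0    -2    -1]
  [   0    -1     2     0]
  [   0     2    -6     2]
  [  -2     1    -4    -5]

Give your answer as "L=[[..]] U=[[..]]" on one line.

  r1 -= 0·r0 → [0,-1,2,0]
  r2 -= 0·r0 → [0,2,-6,2]
  r3 -= 2·r0 → [0,1,0,-3]
  r2 -= -2·r1 → [0,0,-2,2]
  r3 -= -1·r1 → [0,0,2,-3]
  r3 -= -1·r2 → [0,0,0,-1]

L=[[1,0,0,0],[0,1,0,0],[0,-2,1,0],[2,-1,-1,1]] U=[[-1,0,-2,-1],[0,-1,2,0],[0,0,-2,2],[0,0,0,-1]]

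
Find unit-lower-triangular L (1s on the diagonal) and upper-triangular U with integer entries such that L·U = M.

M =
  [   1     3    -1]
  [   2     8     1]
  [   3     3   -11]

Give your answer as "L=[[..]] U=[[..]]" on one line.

  row1 -= 2·row0 → [0,2,3]
  row2 -= 3·row0 → [0,-6,-8]
  row2 -= -3·row1 → [0,0,1]

L=[[1,0,0],[2,1,0],[3,-3,1]] U=[[1,3,-1],[0,2,3],[0,0,1]]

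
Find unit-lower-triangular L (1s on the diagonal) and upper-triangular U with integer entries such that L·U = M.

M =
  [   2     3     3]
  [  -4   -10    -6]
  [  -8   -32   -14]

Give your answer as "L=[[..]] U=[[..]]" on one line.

L=[[1,0,0],[-2,1,0],[-4,5,1]] U=[[2,3,3],[0,-4,0],[0,0,-2]]

  r1 -= -2·r0 → [0,-4,0]
  r2 -= -4·r0 → [0,-20,-2]
  r2 -= 5·r1 → [0,0,-2]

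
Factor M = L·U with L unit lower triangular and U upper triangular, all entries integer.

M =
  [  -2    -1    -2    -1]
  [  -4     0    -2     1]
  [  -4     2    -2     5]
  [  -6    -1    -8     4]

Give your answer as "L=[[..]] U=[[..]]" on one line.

  r1 -= 2·r0 → [0,2,2,3]
  r2 -= 2·r0 → [0,4,2,7]
  r3 -= 3·r0 → [0,2,-2,7]
  r2 -= 2·r1 → [0,0,-2,1]
  r3 -= 1·r1 → [0,0,-4,4]
  r3 -= 2·r2 → [0,0,0,2]

L=[[1,0,0,0],[2,1,0,0],[2,2,1,0],[3,1,2,1]] U=[[-2,-1,-2,-1],[0,2,2,3],[0,0,-2,1],[0,0,0,2]]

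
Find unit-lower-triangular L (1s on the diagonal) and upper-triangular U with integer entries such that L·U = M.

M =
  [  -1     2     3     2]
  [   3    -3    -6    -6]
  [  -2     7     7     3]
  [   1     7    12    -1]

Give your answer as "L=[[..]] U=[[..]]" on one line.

L=[[1,0,0,0],[-3,1,0,0],[2,1,1,0],[-1,3,-3,1]] U=[[-1,2,3,2],[0,3,3,0],[0,0,-2,-1],[0,0,0,-2]]

  R1 -= -3·R0 → [0,3,3,0]
  R2 -= 2·R0 → [0,3,1,-1]
  R3 -= -1·R0 → [0,9,15,1]
  R2 -= 1·R1 → [0,0,-2,-1]
  R3 -= 3·R1 → [0,0,6,1]
  R3 -= -3·R2 → [0,0,0,-2]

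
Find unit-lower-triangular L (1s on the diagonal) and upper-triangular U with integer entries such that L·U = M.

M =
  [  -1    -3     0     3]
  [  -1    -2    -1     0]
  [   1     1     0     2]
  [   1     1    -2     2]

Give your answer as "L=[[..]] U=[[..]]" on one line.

L=[[1,0,0,0],[1,1,0,0],[-1,-2,1,0],[-1,-2,2,1]] U=[[-1,-3,0,3],[0,1,-1,-3],[0,0,-2,-1],[0,0,0,1]]

  row1 -= 1·row0 → [0,1,-1,-3]
  row2 -= -1·row0 → [0,-2,0,5]
  row3 -= -1·row0 → [0,-2,-2,5]
  row2 -= -2·row1 → [0,0,-2,-1]
  row3 -= -2·row1 → [0,0,-4,-1]
  row3 -= 2·row2 → [0,0,0,1]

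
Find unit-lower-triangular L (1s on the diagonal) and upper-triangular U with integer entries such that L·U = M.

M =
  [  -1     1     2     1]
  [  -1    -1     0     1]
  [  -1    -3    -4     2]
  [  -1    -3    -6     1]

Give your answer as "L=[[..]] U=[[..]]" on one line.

L=[[1,0,0,0],[1,1,0,0],[1,2,1,0],[1,2,2,1]] U=[[-1,1,2,1],[0,-2,-2,0],[0,0,-2,1],[0,0,0,-2]]

  row1 -= 1·row0 → [0,-2,-2,0]
  row2 -= 1·row0 → [0,-4,-6,1]
  row3 -= 1·row0 → [0,-4,-8,0]
  row2 -= 2·row1 → [0,0,-2,1]
  row3 -= 2·row1 → [0,0,-4,0]
  row3 -= 2·row2 → [0,0,0,-2]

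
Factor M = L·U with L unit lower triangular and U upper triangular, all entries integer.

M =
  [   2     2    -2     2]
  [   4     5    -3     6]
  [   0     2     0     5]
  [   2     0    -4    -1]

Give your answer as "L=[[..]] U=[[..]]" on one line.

  row1 -= 2·row0 → [0,1,1,2]
  row2 -= 0·row0 → [0,2,0,5]
  row3 -= 1·row0 → [0,-2,-2,-3]
  row2 -= 2·row1 → [0,0,-2,1]
  row3 -= -2·row1 → [0,0,0,1]
  row3 -= 0·row2 → [0,0,0,1]

L=[[1,0,0,0],[2,1,0,0],[0,2,1,0],[1,-2,0,1]] U=[[2,2,-2,2],[0,1,1,2],[0,0,-2,1],[0,0,0,1]]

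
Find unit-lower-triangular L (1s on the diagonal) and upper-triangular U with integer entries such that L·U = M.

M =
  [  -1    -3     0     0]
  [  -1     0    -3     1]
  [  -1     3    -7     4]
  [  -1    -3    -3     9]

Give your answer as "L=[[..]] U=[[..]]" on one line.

  row1 -= 1·row0 → [0,3,-3,1]
  row2 -= 1·row0 → [0,6,-7,4]
  row3 -= 1·row0 → [0,0,-3,9]
  row2 -= 2·row1 → [0,0,-1,2]
  row3 -= 0·row1 → [0,0,-3,9]
  row3 -= 3·row2 → [0,0,0,3]

L=[[1,0,0,0],[1,1,0,0],[1,2,1,0],[1,0,3,1]] U=[[-1,-3,0,0],[0,3,-3,1],[0,0,-1,2],[0,0,0,3]]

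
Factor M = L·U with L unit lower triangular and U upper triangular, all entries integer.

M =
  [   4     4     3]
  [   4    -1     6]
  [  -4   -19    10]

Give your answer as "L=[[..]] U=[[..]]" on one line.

  R1 -= 1·R0 → [0,-5,3]
  R2 -= -1·R0 → [0,-15,13]
  R2 -= 3·R1 → [0,0,4]

L=[[1,0,0],[1,1,0],[-1,3,1]] U=[[4,4,3],[0,-5,3],[0,0,4]]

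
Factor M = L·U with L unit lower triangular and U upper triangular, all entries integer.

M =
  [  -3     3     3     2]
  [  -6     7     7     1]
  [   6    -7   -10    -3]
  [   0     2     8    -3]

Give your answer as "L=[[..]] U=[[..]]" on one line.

L=[[1,0,0,0],[2,1,0,0],[-2,-1,1,0],[0,2,-2,1]] U=[[-3,3,3,2],[0,1,1,-3],[0,0,-3,-2],[0,0,0,-1]]

  row1 -= 2·row0 → [0,1,1,-3]
  row2 -= -2·row0 → [0,-1,-4,1]
  row3 -= 0·row0 → [0,2,8,-3]
  row2 -= -1·row1 → [0,0,-3,-2]
  row3 -= 2·row1 → [0,0,6,3]
  row3 -= -2·row2 → [0,0,0,-1]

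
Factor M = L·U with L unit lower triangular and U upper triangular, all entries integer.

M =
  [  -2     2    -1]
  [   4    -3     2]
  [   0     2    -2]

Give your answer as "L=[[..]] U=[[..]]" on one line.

  R1 -= -2·R0 → [0,1,0]
  R2 -= 0·R0 → [0,2,-2]
  R2 -= 2·R1 → [0,0,-2]

L=[[1,0,0],[-2,1,0],[0,2,1]] U=[[-2,2,-1],[0,1,0],[0,0,-2]]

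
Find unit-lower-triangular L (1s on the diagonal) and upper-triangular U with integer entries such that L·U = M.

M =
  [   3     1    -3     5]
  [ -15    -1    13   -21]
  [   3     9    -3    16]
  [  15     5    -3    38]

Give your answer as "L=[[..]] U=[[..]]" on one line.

L=[[1,0,0,0],[-5,1,0,0],[1,2,1,0],[5,0,3,1]] U=[[3,1,-3,5],[0,4,-2,4],[0,0,4,3],[0,0,0,4]]

  R1 -= -5·R0 → [0,4,-2,4]
  R2 -= 1·R0 → [0,8,0,11]
  R3 -= 5·R0 → [0,0,12,13]
  R2 -= 2·R1 → [0,0,4,3]
  R3 -= 0·R1 → [0,0,12,13]
  R3 -= 3·R2 → [0,0,0,4]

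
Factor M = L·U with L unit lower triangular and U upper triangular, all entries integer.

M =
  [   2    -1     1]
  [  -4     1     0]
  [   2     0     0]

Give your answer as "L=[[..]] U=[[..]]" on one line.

  r1 -= -2·r0 → [0,-1,2]
  r2 -= 1·r0 → [0,1,-1]
  r2 -= -1·r1 → [0,0,1]

L=[[1,0,0],[-2,1,0],[1,-1,1]] U=[[2,-1,1],[0,-1,2],[0,0,1]]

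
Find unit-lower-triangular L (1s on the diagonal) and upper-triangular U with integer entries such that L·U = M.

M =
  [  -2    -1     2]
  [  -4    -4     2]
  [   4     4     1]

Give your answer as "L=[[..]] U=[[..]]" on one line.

  r1 -= 2·r0 → [0,-2,-2]
  r2 -= -2·r0 → [0,2,5]
  r2 -= -1·r1 → [0,0,3]

L=[[1,0,0],[2,1,0],[-2,-1,1]] U=[[-2,-1,2],[0,-2,-2],[0,0,3]]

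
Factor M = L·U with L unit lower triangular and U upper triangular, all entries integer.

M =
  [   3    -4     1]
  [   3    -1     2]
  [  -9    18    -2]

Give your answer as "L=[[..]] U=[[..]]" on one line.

L=[[1,0,0],[1,1,0],[-3,2,1]] U=[[3,-4,1],[0,3,1],[0,0,-1]]

  r1 -= 1·r0 → [0,3,1]
  r2 -= -3·r0 → [0,6,1]
  r2 -= 2·r1 → [0,0,-1]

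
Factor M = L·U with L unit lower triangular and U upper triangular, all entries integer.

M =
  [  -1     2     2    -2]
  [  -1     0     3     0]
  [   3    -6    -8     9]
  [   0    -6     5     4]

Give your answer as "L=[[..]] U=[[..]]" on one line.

L=[[1,0,0,0],[1,1,0,0],[-3,0,1,0],[0,3,-1,1]] U=[[-1,2,2,-2],[0,-2,1,2],[0,0,-2,3],[0,0,0,1]]

  row1 -= 1·row0 → [0,-2,1,2]
  row2 -= -3·row0 → [0,0,-2,3]
  row3 -= 0·row0 → [0,-6,5,4]
  row2 -= 0·row1 → [0,0,-2,3]
  row3 -= 3·row1 → [0,0,2,-2]
  row3 -= -1·row2 → [0,0,0,1]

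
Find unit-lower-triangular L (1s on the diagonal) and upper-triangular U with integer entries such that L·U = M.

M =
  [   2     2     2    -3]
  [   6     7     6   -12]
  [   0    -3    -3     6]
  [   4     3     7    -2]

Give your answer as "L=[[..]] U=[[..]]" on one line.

  R1 -= 3·R0 → [0,1,0,-3]
  R2 -= 0·R0 → [0,-3,-3,6]
  R3 -= 2·R0 → [0,-1,3,4]
  R2 -= -3·R1 → [0,0,-3,-3]
  R3 -= -1·R1 → [0,0,3,1]
  R3 -= -1·R2 → [0,0,0,-2]

L=[[1,0,0,0],[3,1,0,0],[0,-3,1,0],[2,-1,-1,1]] U=[[2,2,2,-3],[0,1,0,-3],[0,0,-3,-3],[0,0,0,-2]]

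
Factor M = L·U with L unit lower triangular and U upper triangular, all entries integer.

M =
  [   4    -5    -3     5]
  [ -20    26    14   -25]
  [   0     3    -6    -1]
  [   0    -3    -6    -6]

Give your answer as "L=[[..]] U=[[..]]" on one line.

L=[[1,0,0,0],[-5,1,0,0],[0,3,1,0],[0,-3,3,1]] U=[[4,-5,-3,5],[0,1,-1,0],[0,0,-3,-1],[0,0,0,-3]]

  r1 -= -5·r0 → [0,1,-1,0]
  r2 -= 0·r0 → [0,3,-6,-1]
  r3 -= 0·r0 → [0,-3,-6,-6]
  r2 -= 3·r1 → [0,0,-3,-1]
  r3 -= -3·r1 → [0,0,-9,-6]
  r3 -= 3·r2 → [0,0,0,-3]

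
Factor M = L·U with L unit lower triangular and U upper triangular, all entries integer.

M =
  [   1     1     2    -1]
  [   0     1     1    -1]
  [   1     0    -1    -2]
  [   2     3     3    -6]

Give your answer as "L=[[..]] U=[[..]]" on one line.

L=[[1,0,0,0],[0,1,0,0],[1,-1,1,0],[2,1,1,1]] U=[[1,1,2,-1],[0,1,1,-1],[0,0,-2,-2],[0,0,0,-1]]

  row1 -= 0·row0 → [0,1,1,-1]
  row2 -= 1·row0 → [0,-1,-3,-1]
  row3 -= 2·row0 → [0,1,-1,-4]
  row2 -= -1·row1 → [0,0,-2,-2]
  row3 -= 1·row1 → [0,0,-2,-3]
  row3 -= 1·row2 → [0,0,0,-1]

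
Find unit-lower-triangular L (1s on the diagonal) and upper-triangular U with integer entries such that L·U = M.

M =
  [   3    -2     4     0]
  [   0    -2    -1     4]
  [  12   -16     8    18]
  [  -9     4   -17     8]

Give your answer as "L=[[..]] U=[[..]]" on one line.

  R1 -= 0·R0 → [0,-2,-1,4]
  R2 -= 4·R0 → [0,-8,-8,18]
  R3 -= -3·R0 → [0,-2,-5,8]
  R2 -= 4·R1 → [0,0,-4,2]
  R3 -= 1·R1 → [0,0,-4,4]
  R3 -= 1·R2 → [0,0,0,2]

L=[[1,0,0,0],[0,1,0,0],[4,4,1,0],[-3,1,1,1]] U=[[3,-2,4,0],[0,-2,-1,4],[0,0,-4,2],[0,0,0,2]]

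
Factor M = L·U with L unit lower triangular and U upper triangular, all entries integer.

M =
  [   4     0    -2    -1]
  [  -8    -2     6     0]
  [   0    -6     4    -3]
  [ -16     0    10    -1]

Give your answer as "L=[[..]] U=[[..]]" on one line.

  R1 -= -2·R0 → [0,-2,2,-2]
  R2 -= 0·R0 → [0,-6,4,-3]
  R3 -= -4·R0 → [0,0,2,-5]
  R2 -= 3·R1 → [0,0,-2,3]
  R3 -= 0·R1 → [0,0,2,-5]
  R3 -= -1·R2 → [0,0,0,-2]

L=[[1,0,0,0],[-2,1,0,0],[0,3,1,0],[-4,0,-1,1]] U=[[4,0,-2,-1],[0,-2,2,-2],[0,0,-2,3],[0,0,0,-2]]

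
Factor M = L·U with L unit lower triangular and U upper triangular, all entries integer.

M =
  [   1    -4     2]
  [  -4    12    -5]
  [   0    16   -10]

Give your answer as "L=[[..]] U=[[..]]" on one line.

L=[[1,0,0],[-4,1,0],[0,-4,1]] U=[[1,-4,2],[0,-4,3],[0,0,2]]

  r1 -= -4·r0 → [0,-4,3]
  r2 -= 0·r0 → [0,16,-10]
  r2 -= -4·r1 → [0,0,2]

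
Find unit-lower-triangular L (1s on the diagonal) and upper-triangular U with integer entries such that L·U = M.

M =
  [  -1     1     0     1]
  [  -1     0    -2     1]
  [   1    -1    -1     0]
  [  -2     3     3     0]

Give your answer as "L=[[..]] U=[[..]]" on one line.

L=[[1,0,0,0],[1,1,0,0],[-1,0,1,0],[2,-1,-1,1]] U=[[-1,1,0,1],[0,-1,-2,0],[0,0,-1,1],[0,0,0,-1]]

  R1 -= 1·R0 → [0,-1,-2,0]
  R2 -= -1·R0 → [0,0,-1,1]
  R3 -= 2·R0 → [0,1,3,-2]
  R2 -= 0·R1 → [0,0,-1,1]
  R3 -= -1·R1 → [0,0,1,-2]
  R3 -= -1·R2 → [0,0,0,-1]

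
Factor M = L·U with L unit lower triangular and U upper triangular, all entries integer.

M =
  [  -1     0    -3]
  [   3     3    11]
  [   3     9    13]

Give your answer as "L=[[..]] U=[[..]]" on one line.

L=[[1,0,0],[-3,1,0],[-3,3,1]] U=[[-1,0,-3],[0,3,2],[0,0,-2]]

  R1 -= -3·R0 → [0,3,2]
  R2 -= -3·R0 → [0,9,4]
  R2 -= 3·R1 → [0,0,-2]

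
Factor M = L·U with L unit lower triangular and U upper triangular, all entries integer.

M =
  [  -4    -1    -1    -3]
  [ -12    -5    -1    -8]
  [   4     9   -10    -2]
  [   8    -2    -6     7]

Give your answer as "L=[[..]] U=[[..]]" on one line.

L=[[1,0,0,0],[3,1,0,0],[-1,-4,1,0],[-2,2,4,1]] U=[[-4,-1,-1,-3],[0,-2,2,1],[0,0,-3,-1],[0,0,0,3]]

  row1 -= 3·row0 → [0,-2,2,1]
  row2 -= -1·row0 → [0,8,-11,-5]
  row3 -= -2·row0 → [0,-4,-8,1]
  row2 -= -4·row1 → [0,0,-3,-1]
  row3 -= 2·row1 → [0,0,-12,-1]
  row3 -= 4·row2 → [0,0,0,3]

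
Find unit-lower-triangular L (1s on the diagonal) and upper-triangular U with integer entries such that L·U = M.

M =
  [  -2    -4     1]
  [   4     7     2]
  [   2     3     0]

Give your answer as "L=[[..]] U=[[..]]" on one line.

L=[[1,0,0],[-2,1,0],[-1,1,1]] U=[[-2,-4,1],[0,-1,4],[0,0,-3]]

  R1 -= -2·R0 → [0,-1,4]
  R2 -= -1·R0 → [0,-1,1]
  R2 -= 1·R1 → [0,0,-3]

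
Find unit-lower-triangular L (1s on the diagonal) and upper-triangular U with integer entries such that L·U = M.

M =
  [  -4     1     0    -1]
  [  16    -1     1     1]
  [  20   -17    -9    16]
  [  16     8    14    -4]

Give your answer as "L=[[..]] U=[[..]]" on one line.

  R1 -= -4·R0 → [0,3,1,-3]
  R2 -= -5·R0 → [0,-12,-9,11]
  R3 -= -4·R0 → [0,12,14,-8]
  R2 -= -4·R1 → [0,0,-5,-1]
  R3 -= 4·R1 → [0,0,10,4]
  R3 -= -2·R2 → [0,0,0,2]

L=[[1,0,0,0],[-4,1,0,0],[-5,-4,1,0],[-4,4,-2,1]] U=[[-4,1,0,-1],[0,3,1,-3],[0,0,-5,-1],[0,0,0,2]]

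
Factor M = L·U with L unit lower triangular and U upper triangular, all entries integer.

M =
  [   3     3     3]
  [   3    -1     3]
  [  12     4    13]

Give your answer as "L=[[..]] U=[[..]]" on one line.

L=[[1,0,0],[1,1,0],[4,2,1]] U=[[3,3,3],[0,-4,0],[0,0,1]]

  row1 -= 1·row0 → [0,-4,0]
  row2 -= 4·row0 → [0,-8,1]
  row2 -= 2·row1 → [0,0,1]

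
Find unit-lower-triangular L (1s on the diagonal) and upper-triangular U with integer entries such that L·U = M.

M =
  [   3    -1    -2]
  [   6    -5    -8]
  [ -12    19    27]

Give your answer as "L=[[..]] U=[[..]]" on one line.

  row1 -= 2·row0 → [0,-3,-4]
  row2 -= -4·row0 → [0,15,19]
  row2 -= -5·row1 → [0,0,-1]

L=[[1,0,0],[2,1,0],[-4,-5,1]] U=[[3,-1,-2],[0,-3,-4],[0,0,-1]]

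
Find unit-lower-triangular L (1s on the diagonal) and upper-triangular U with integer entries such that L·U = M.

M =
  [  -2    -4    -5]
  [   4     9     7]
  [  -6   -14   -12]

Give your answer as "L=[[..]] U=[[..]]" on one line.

  r1 -= -2·r0 → [0,1,-3]
  r2 -= 3·r0 → [0,-2,3]
  r2 -= -2·r1 → [0,0,-3]

L=[[1,0,0],[-2,1,0],[3,-2,1]] U=[[-2,-4,-5],[0,1,-3],[0,0,-3]]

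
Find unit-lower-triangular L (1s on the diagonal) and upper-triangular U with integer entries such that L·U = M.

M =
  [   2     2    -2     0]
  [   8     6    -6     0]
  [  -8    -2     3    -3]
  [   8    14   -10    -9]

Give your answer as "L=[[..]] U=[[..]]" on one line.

  r1 -= 4·r0 → [0,-2,2,0]
  r2 -= -4·r0 → [0,6,-5,-3]
  r3 -= 4·r0 → [0,6,-2,-9]
  r2 -= -3·r1 → [0,0,1,-3]
  r3 -= -3·r1 → [0,0,4,-9]
  r3 -= 4·r2 → [0,0,0,3]

L=[[1,0,0,0],[4,1,0,0],[-4,-3,1,0],[4,-3,4,1]] U=[[2,2,-2,0],[0,-2,2,0],[0,0,1,-3],[0,0,0,3]]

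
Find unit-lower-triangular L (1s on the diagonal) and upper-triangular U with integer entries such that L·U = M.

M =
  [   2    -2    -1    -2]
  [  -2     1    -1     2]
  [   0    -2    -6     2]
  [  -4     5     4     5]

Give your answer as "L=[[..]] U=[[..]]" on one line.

L=[[1,0,0,0],[-1,1,0,0],[0,2,1,0],[-2,-1,0,1]] U=[[2,-2,-1,-2],[0,-1,-2,0],[0,0,-2,2],[0,0,0,1]]

  row1 -= -1·row0 → [0,-1,-2,0]
  row2 -= 0·row0 → [0,-2,-6,2]
  row3 -= -2·row0 → [0,1,2,1]
  row2 -= 2·row1 → [0,0,-2,2]
  row3 -= -1·row1 → [0,0,0,1]
  row3 -= 0·row2 → [0,0,0,1]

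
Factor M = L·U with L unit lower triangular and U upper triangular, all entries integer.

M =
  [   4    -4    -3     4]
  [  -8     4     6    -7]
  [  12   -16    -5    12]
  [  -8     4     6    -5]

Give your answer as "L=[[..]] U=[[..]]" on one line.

  row1 -= -2·row0 → [0,-4,0,1]
  row2 -= 3·row0 → [0,-4,4,0]
  row3 -= -2·row0 → [0,-4,0,3]
  row2 -= 1·row1 → [0,0,4,-1]
  row3 -= 1·row1 → [0,0,0,2]
  row3 -= 0·row2 → [0,0,0,2]

L=[[1,0,0,0],[-2,1,0,0],[3,1,1,0],[-2,1,0,1]] U=[[4,-4,-3,4],[0,-4,0,1],[0,0,4,-1],[0,0,0,2]]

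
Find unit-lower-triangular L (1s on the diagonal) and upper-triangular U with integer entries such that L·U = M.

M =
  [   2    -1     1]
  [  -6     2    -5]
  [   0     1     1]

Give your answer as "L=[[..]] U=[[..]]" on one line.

  r1 -= -3·r0 → [0,-1,-2]
  r2 -= 0·r0 → [0,1,1]
  r2 -= -1·r1 → [0,0,-1]

L=[[1,0,0],[-3,1,0],[0,-1,1]] U=[[2,-1,1],[0,-1,-2],[0,0,-1]]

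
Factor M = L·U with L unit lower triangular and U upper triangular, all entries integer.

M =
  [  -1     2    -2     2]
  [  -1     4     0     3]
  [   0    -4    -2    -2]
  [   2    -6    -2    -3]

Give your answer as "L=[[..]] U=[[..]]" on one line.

  R1 -= 1·R0 → [0,2,2,1]
  R2 -= 0·R0 → [0,-4,-2,-2]
  R3 -= -2·R0 → [0,-2,-6,1]
  R2 -= -2·R1 → [0,0,2,0]
  R3 -= -1·R1 → [0,0,-4,2]
  R3 -= -2·R2 → [0,0,0,2]

L=[[1,0,0,0],[1,1,0,0],[0,-2,1,0],[-2,-1,-2,1]] U=[[-1,2,-2,2],[0,2,2,1],[0,0,2,0],[0,0,0,2]]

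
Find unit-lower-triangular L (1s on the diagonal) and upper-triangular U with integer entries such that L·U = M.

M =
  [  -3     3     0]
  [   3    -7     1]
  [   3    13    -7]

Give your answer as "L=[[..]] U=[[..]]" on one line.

L=[[1,0,0],[-1,1,0],[-1,-4,1]] U=[[-3,3,0],[0,-4,1],[0,0,-3]]

  R1 -= -1·R0 → [0,-4,1]
  R2 -= -1·R0 → [0,16,-7]
  R2 -= -4·R1 → [0,0,-3]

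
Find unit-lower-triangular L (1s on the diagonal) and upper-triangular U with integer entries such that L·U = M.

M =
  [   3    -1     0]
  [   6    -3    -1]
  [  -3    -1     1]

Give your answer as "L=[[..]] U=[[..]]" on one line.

  r1 -= 2·r0 → [0,-1,-1]
  r2 -= -1·r0 → [0,-2,1]
  r2 -= 2·r1 → [0,0,3]

L=[[1,0,0],[2,1,0],[-1,2,1]] U=[[3,-1,0],[0,-1,-1],[0,0,3]]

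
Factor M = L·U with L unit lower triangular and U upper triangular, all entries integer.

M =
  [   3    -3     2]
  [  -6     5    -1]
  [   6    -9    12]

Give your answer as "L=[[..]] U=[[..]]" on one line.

  R1 -= -2·R0 → [0,-1,3]
  R2 -= 2·R0 → [0,-3,8]
  R2 -= 3·R1 → [0,0,-1]

L=[[1,0,0],[-2,1,0],[2,3,1]] U=[[3,-3,2],[0,-1,3],[0,0,-1]]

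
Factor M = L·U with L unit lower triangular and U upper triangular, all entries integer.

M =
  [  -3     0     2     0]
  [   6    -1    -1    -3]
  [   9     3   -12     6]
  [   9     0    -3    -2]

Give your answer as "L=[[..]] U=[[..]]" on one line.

L=[[1,0,0,0],[-2,1,0,0],[-3,-3,1,0],[-3,0,1,1]] U=[[-3,0,2,0],[0,-1,3,-3],[0,0,3,-3],[0,0,0,1]]

  R1 -= -2·R0 → [0,-1,3,-3]
  R2 -= -3·R0 → [0,3,-6,6]
  R3 -= -3·R0 → [0,0,3,-2]
  R2 -= -3·R1 → [0,0,3,-3]
  R3 -= 0·R1 → [0,0,3,-2]
  R3 -= 1·R2 → [0,0,0,1]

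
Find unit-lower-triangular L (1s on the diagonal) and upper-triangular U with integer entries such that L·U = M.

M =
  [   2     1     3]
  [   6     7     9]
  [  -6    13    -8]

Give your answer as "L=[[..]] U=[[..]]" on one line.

  R1 -= 3·R0 → [0,4,0]
  R2 -= -3·R0 → [0,16,1]
  R2 -= 4·R1 → [0,0,1]

L=[[1,0,0],[3,1,0],[-3,4,1]] U=[[2,1,3],[0,4,0],[0,0,1]]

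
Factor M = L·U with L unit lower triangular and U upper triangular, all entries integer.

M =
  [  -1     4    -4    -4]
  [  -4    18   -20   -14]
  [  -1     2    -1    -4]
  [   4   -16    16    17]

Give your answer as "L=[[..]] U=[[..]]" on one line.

L=[[1,0,0,0],[4,1,0,0],[1,-1,1,0],[-4,0,0,1]] U=[[-1,4,-4,-4],[0,2,-4,2],[0,0,-1,2],[0,0,0,1]]

  R1 -= 4·R0 → [0,2,-4,2]
  R2 -= 1·R0 → [0,-2,3,0]
  R3 -= -4·R0 → [0,0,0,1]
  R2 -= -1·R1 → [0,0,-1,2]
  R3 -= 0·R1 → [0,0,0,1]
  R3 -= 0·R2 → [0,0,0,1]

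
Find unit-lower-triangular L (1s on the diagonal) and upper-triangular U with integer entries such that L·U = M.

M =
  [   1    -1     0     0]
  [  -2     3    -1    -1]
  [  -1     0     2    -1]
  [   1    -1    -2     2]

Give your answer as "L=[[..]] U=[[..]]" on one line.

  R1 -= -2·R0 → [0,1,-1,-1]
  R2 -= -1·R0 → [0,-1,2,-1]
  R3 -= 1·R0 → [0,0,-2,2]
  R2 -= -1·R1 → [0,0,1,-2]
  R3 -= 0·R1 → [0,0,-2,2]
  R3 -= -2·R2 → [0,0,0,-2]

L=[[1,0,0,0],[-2,1,0,0],[-1,-1,1,0],[1,0,-2,1]] U=[[1,-1,0,0],[0,1,-1,-1],[0,0,1,-2],[0,0,0,-2]]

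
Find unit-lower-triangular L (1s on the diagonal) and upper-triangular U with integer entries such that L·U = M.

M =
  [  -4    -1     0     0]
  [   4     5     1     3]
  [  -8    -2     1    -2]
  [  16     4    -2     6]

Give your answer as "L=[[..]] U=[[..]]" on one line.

L=[[1,0,0,0],[-1,1,0,0],[2,0,1,0],[-4,0,-2,1]] U=[[-4,-1,0,0],[0,4,1,3],[0,0,1,-2],[0,0,0,2]]

  r1 -= -1·r0 → [0,4,1,3]
  r2 -= 2·r0 → [0,0,1,-2]
  r3 -= -4·r0 → [0,0,-2,6]
  r2 -= 0·r1 → [0,0,1,-2]
  r3 -= 0·r1 → [0,0,-2,6]
  r3 -= -2·r2 → [0,0,0,2]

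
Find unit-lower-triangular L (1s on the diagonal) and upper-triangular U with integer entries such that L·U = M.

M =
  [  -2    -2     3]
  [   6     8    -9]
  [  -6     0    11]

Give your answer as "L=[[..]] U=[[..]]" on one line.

L=[[1,0,0],[-3,1,0],[3,3,1]] U=[[-2,-2,3],[0,2,0],[0,0,2]]

  R1 -= -3·R0 → [0,2,0]
  R2 -= 3·R0 → [0,6,2]
  R2 -= 3·R1 → [0,0,2]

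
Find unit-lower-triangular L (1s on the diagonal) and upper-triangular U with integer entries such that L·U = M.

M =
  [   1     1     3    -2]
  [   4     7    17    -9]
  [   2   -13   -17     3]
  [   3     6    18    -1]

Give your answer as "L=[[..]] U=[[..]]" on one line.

  R1 -= 4·R0 → [0,3,5,-1]
  R2 -= 2·R0 → [0,-15,-23,7]
  R3 -= 3·R0 → [0,3,9,5]
  R2 -= -5·R1 → [0,0,2,2]
  R3 -= 1·R1 → [0,0,4,6]
  R3 -= 2·R2 → [0,0,0,2]

L=[[1,0,0,0],[4,1,0,0],[2,-5,1,0],[3,1,2,1]] U=[[1,1,3,-2],[0,3,5,-1],[0,0,2,2],[0,0,0,2]]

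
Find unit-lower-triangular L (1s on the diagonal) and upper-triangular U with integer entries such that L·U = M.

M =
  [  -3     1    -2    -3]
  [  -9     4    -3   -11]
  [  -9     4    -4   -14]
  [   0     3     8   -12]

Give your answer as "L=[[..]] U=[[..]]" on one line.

L=[[1,0,0,0],[3,1,0,0],[3,1,1,0],[0,3,1,1]] U=[[-3,1,-2,-3],[0,1,3,-2],[0,0,-1,-3],[0,0,0,-3]]

  r1 -= 3·r0 → [0,1,3,-2]
  r2 -= 3·r0 → [0,1,2,-5]
  r3 -= 0·r0 → [0,3,8,-12]
  r2 -= 1·r1 → [0,0,-1,-3]
  r3 -= 3·r1 → [0,0,-1,-6]
  r3 -= 1·r2 → [0,0,0,-3]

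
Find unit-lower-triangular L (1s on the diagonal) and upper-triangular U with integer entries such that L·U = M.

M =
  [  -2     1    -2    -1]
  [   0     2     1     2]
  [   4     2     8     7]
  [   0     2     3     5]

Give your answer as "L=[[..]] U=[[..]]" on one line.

L=[[1,0,0,0],[0,1,0,0],[-2,2,1,0],[0,1,1,1]] U=[[-2,1,-2,-1],[0,2,1,2],[0,0,2,1],[0,0,0,2]]

  row1 -= 0·row0 → [0,2,1,2]
  row2 -= -2·row0 → [0,4,4,5]
  row3 -= 0·row0 → [0,2,3,5]
  row2 -= 2·row1 → [0,0,2,1]
  row3 -= 1·row1 → [0,0,2,3]
  row3 -= 1·row2 → [0,0,0,2]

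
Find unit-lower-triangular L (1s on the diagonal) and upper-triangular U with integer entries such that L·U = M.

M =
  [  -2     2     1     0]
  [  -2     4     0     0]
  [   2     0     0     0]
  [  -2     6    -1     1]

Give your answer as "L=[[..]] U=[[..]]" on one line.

  r1 -= 1·r0 → [0,2,-1,0]
  r2 -= -1·r0 → [0,2,1,0]
  r3 -= 1·r0 → [0,4,-2,1]
  r2 -= 1·r1 → [0,0,2,0]
  r3 -= 2·r1 → [0,0,0,1]
  r3 -= 0·r2 → [0,0,0,1]

L=[[1,0,0,0],[1,1,0,0],[-1,1,1,0],[1,2,0,1]] U=[[-2,2,1,0],[0,2,-1,0],[0,0,2,0],[0,0,0,1]]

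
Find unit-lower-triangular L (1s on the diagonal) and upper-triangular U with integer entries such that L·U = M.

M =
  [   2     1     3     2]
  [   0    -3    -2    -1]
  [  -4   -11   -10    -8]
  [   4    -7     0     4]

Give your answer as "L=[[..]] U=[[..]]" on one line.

L=[[1,0,0,0],[0,1,0,0],[-2,3,1,0],[2,3,0,1]] U=[[2,1,3,2],[0,-3,-2,-1],[0,0,2,-1],[0,0,0,3]]

  row1 -= 0·row0 → [0,-3,-2,-1]
  row2 -= -2·row0 → [0,-9,-4,-4]
  row3 -= 2·row0 → [0,-9,-6,0]
  row2 -= 3·row1 → [0,0,2,-1]
  row3 -= 3·row1 → [0,0,0,3]
  row3 -= 0·row2 → [0,0,0,3]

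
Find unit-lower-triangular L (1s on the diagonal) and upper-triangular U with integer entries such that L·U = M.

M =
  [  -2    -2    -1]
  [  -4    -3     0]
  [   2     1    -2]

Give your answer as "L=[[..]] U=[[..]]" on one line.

L=[[1,0,0],[2,1,0],[-1,-1,1]] U=[[-2,-2,-1],[0,1,2],[0,0,-1]]

  R1 -= 2·R0 → [0,1,2]
  R2 -= -1·R0 → [0,-1,-3]
  R2 -= -1·R1 → [0,0,-1]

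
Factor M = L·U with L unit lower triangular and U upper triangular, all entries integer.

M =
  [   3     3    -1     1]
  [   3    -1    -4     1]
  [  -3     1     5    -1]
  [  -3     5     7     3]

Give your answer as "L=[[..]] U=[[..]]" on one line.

  r1 -= 1·r0 → [0,-4,-3,0]
  r2 -= -1·r0 → [0,4,4,0]
  r3 -= -1·r0 → [0,8,6,4]
  r2 -= -1·r1 → [0,0,1,0]
  r3 -= -2·r1 → [0,0,0,4]
  r3 -= 0·r2 → [0,0,0,4]

L=[[1,0,0,0],[1,1,0,0],[-1,-1,1,0],[-1,-2,0,1]] U=[[3,3,-1,1],[0,-4,-3,0],[0,0,1,0],[0,0,0,4]]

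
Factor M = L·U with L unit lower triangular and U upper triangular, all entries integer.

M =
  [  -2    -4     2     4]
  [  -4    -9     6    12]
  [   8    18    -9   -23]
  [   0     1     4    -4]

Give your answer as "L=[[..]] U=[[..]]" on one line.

  r1 -= 2·r0 → [0,-1,2,4]
  r2 -= -4·r0 → [0,2,-1,-7]
  r3 -= 0·r0 → [0,1,4,-4]
  r2 -= -2·r1 → [0,0,3,1]
  r3 -= -1·r1 → [0,0,6,0]
  r3 -= 2·r2 → [0,0,0,-2]

L=[[1,0,0,0],[2,1,0,0],[-4,-2,1,0],[0,-1,2,1]] U=[[-2,-4,2,4],[0,-1,2,4],[0,0,3,1],[0,0,0,-2]]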